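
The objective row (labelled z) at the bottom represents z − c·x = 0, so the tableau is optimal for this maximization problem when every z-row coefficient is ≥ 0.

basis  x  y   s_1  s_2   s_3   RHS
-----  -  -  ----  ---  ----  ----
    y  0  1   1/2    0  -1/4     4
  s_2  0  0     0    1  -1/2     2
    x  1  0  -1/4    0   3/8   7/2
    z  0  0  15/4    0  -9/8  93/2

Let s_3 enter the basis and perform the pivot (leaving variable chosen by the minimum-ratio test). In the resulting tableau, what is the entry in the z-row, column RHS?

Ratio test on column s_3 — row 1: entry -1/4 ≤ 0; row 2: entry -1/2 ≤ 0; row 3: (7/2)/(3/8) = 28/3. Minimum is 28/3 at row 3 (x leaves); pivot element 3/8.
Divide row 3 by 3/8; eliminate column s_3 from the other rows.
z-row update in column RHS: 93/2 − (-9/8)·(28/3) = 57.

57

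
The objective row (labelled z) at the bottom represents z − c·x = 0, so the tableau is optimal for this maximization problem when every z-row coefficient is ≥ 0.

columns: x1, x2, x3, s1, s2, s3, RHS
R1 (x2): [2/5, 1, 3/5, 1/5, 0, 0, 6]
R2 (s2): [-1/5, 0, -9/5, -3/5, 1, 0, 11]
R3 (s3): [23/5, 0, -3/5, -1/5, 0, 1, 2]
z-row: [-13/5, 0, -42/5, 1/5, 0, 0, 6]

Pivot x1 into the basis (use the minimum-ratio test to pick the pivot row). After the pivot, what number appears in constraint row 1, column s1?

5/23

Ratio test on column x1 — row 1: 6/(2/5) = 15; row 2: entry -1/5 ≤ 0; row 3: 2/(23/5) = 10/23. Minimum is 10/23 at row 3 (s3 leaves); pivot element 23/5.
Divide row 3 by 23/5; eliminate column x1 from the other rows.
Row 1 update in column s1: 1/5 − (2/5)·(-1/23) = 5/23.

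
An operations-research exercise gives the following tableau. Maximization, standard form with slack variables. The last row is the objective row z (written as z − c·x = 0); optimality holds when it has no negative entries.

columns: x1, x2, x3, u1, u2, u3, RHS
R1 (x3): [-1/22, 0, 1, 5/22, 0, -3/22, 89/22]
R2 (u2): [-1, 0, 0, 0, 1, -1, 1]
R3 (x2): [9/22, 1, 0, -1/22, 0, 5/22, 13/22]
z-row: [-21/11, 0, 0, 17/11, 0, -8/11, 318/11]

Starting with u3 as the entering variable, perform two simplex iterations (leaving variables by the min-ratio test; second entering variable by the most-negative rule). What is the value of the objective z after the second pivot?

Ratio test on column u3 — row 1: entry -3/22 ≤ 0; row 2: entry -1 ≤ 0; row 3: (13/22)/(5/22) = 13/5. Minimum is 13/5 at row 3 (x2 leaves); pivot element 5/22.
Pivot on row 3; the z-row RHS becomes 318/11 − (-8/11)·(13/5) = 154/5.
Next entering variable (most negative z-row entry -3/5): x1.
Ratio test on column x1 — row 1: (22/5)/(1/5) = 22; row 2: (18/5)/(4/5) = 9/2; row 3: (13/5)/(9/5) = 13/9. Minimum is 13/9 at row 3 (u3 leaves); pivot element 9/5.
After the second pivot the z-row RHS is 154/5 − (-3/5)·(13/9) = 95/3.

95/3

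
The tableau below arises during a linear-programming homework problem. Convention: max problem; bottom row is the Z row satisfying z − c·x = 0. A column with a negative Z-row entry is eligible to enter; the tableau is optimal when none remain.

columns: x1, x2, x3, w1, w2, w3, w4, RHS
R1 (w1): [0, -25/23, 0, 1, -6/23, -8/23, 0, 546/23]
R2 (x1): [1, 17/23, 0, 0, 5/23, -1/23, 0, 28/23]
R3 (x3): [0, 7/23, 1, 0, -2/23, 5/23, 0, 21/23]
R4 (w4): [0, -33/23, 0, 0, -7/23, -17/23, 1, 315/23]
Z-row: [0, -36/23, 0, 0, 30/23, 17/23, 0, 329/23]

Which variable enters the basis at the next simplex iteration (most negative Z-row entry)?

x2

Negative Z-row entries: x2: -36/23.
The most negative is -36/23 in column x2, so x2 enters.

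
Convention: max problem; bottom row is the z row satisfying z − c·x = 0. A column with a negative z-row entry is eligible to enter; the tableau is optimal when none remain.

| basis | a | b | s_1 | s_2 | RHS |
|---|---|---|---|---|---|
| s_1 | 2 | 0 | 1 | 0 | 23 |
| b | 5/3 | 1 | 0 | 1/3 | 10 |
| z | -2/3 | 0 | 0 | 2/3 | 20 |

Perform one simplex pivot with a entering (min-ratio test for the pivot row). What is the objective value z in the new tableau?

24

Ratio test on column a — row 1: 23/2 = 23/2; row 2: 10/(5/3) = 6. Minimum is 6 at row 2 (b leaves); pivot element 5/3.
Pivot on row 2; the z-row RHS becomes 20 − (-2/3)·6 = 24.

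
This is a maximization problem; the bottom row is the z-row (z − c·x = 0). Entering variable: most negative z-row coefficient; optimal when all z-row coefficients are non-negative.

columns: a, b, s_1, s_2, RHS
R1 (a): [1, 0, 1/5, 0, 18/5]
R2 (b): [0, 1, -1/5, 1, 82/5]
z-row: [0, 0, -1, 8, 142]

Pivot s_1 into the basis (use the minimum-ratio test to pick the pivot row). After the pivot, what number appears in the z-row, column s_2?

8

Ratio test on column s_1 — row 1: (18/5)/(1/5) = 18; row 2: entry -1/5 ≤ 0. Minimum is 18 at row 1 (a leaves); pivot element 1/5.
Divide row 1 by 1/5; eliminate column s_1 from the other rows.
z-row update in column s_2: 8 − (-1)·0 = 8.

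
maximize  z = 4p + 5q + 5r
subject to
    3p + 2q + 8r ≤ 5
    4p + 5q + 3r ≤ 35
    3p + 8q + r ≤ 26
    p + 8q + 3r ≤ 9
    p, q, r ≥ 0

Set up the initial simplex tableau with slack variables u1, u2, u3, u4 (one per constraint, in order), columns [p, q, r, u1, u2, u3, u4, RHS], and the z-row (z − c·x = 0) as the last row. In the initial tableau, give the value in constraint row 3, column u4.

Slack u4 belongs to constraint 4; its column is the unit vector e_4, so the entry in row 3 is 0.

0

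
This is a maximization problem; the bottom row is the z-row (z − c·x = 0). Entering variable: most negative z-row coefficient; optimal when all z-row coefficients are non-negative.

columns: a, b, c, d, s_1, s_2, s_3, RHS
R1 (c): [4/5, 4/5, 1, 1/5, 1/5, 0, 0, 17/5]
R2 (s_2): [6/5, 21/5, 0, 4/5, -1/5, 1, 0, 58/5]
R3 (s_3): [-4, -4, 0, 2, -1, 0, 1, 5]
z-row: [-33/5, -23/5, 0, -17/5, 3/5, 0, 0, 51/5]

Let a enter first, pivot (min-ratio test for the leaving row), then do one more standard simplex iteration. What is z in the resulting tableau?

Ratio test on column a — row 1: (17/5)/(4/5) = 17/4; row 2: (58/5)/(6/5) = 29/3; row 3: entry -4 ≤ 0. Minimum is 17/4 at row 1 (c leaves); pivot element 4/5.
Pivot on row 1; the z-row RHS becomes 51/5 − (-33/5)·(17/4) = 153/4.
Next entering variable (most negative z-row entry -7/4): d.
Ratio test on column d — row 1: (17/4)/(1/4) = 17; row 2: (13/2)/(1/2) = 13; row 3: 22/3 = 22/3. Minimum is 22/3 at row 3 (s_3 leaves); pivot element 3.
After the second pivot the z-row RHS is 153/4 − (-7/4)·(22/3) = 613/12.

613/12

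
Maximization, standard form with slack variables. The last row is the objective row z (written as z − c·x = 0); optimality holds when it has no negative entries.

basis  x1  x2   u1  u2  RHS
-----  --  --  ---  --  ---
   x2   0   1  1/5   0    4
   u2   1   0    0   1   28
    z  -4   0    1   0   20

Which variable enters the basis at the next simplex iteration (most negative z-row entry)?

x1

Negative z-row entries: x1: -4.
The most negative is -4 in column x1, so x1 enters.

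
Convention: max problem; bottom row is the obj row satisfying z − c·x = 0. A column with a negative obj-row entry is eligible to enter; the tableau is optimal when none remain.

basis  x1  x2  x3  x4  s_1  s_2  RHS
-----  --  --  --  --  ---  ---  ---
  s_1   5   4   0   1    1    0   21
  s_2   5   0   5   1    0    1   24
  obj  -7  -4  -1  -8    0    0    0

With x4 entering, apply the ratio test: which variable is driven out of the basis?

s_1

Column x4 entries and ratios — s_1: 21/1 = 21; s_2: 24/1 = 24.
Smallest ratio is 21 in the row of s_1, so s_1 leaves.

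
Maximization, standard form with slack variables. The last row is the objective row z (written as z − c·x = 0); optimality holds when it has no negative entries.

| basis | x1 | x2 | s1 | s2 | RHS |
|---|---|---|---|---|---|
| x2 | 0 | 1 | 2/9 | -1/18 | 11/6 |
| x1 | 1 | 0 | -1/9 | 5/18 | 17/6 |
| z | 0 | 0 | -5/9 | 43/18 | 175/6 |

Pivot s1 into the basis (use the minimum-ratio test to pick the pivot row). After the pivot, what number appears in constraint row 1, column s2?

Ratio test on column s1 — row 1: (11/6)/(2/9) = 33/4; row 2: entry -1/9 ≤ 0. Minimum is 33/4 at row 1 (x2 leaves); pivot element 2/9.
Divide row 1 by 2/9; eliminate column s1 from the other rows.
In the new row 1, the s2 entry is the old entry divided by the pivot: (-1/18)/(2/9) = -1/4.

-1/4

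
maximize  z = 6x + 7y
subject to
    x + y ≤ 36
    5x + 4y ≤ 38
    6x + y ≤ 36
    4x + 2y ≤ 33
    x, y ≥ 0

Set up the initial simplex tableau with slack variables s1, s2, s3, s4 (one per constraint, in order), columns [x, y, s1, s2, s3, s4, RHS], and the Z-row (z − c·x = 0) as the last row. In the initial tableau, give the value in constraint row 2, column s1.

Slack s1 belongs to constraint 1; its column is the unit vector e_1, so the entry in row 2 is 0.

0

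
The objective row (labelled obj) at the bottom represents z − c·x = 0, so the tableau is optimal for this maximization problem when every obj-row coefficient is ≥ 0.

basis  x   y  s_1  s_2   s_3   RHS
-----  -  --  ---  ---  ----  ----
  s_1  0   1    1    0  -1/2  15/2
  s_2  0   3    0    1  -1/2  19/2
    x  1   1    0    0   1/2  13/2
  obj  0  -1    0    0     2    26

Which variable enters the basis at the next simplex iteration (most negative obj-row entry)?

Negative obj-row entries: y: -1.
The most negative is -1 in column y, so y enters.

y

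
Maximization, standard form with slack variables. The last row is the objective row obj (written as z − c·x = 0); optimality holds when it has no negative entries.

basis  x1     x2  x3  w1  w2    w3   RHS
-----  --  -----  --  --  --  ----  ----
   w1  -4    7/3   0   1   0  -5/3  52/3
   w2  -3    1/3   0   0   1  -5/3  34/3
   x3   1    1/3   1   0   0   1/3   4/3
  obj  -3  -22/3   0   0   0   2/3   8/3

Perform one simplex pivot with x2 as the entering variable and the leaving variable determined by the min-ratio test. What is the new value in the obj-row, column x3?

Ratio test on column x2 — row 1: (52/3)/(7/3) = 52/7; row 2: (34/3)/(1/3) = 34; row 3: (4/3)/(1/3) = 4. Minimum is 4 at row 3 (x3 leaves); pivot element 1/3.
Divide row 3 by 1/3; eliminate column x2 from the other rows.
obj-row update in column x3: 0 − (-22/3)·3 = 22.

22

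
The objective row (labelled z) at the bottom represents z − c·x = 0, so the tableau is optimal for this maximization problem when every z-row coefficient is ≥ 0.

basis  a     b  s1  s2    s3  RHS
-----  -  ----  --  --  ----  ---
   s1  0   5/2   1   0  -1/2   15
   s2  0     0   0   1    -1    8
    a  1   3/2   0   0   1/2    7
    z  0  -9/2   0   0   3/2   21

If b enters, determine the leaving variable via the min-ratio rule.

a

Column b entries and ratios — s1: 15/(5/2) = 6; s2: 0 ≤ 0, skip; a: 7/(3/2) = 14/3.
Smallest ratio is 14/3 in the row of a, so a leaves.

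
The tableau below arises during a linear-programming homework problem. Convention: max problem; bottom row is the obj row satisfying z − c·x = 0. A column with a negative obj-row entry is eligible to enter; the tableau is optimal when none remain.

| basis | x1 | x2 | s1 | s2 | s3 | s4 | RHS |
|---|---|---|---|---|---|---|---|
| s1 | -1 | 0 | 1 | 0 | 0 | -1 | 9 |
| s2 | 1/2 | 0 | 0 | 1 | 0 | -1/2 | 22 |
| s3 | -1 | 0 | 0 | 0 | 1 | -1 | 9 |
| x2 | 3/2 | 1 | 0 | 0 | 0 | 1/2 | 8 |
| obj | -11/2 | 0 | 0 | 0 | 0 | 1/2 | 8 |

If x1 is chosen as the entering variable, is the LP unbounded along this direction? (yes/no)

no

Column x1 has positive entries in row(s) 2, 4, so the ratio test bounds it — not unbounded.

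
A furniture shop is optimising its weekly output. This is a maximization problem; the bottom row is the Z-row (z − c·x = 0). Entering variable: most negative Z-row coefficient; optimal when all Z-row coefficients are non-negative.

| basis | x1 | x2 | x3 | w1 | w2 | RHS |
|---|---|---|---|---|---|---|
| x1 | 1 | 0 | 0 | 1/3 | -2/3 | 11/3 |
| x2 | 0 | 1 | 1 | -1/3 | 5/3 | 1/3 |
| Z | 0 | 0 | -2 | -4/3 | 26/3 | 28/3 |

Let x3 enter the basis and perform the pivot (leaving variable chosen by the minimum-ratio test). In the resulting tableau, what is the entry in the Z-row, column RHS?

Ratio test on column x3 — row 1: entry 0 ≤ 0; row 2: (1/3)/1 = 1/3. Minimum is 1/3 at row 2 (x2 leaves); pivot element 1.
Divide row 2 by 1; eliminate column x3 from the other rows.
Z-row update in column RHS: 28/3 − (-2)·(1/3) = 10.

10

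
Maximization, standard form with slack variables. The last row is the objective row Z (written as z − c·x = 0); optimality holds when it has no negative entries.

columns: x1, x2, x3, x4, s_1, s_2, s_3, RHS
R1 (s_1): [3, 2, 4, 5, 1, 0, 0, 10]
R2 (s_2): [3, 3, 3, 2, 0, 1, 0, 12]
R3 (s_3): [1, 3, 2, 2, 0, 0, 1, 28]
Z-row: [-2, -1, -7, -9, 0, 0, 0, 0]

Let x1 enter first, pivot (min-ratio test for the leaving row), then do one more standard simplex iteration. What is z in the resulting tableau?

18

Ratio test on column x1 — row 1: 10/3 = 10/3; row 2: 12/3 = 4; row 3: 28/1 = 28. Minimum is 10/3 at row 1 (s_1 leaves); pivot element 3.
Pivot on row 1; the Z-row RHS becomes 0 − (-2)·(10/3) = 20/3.
Next entering variable (most negative Z-row entry -17/3): x4.
Ratio test on column x4 — row 1: (10/3)/(5/3) = 2; row 2: entry -3 ≤ 0; row 3: (74/3)/(1/3) = 74. Minimum is 2 at row 1 (x1 leaves); pivot element 5/3.
After the second pivot the Z-row RHS is 20/3 − (-17/3)·2 = 18.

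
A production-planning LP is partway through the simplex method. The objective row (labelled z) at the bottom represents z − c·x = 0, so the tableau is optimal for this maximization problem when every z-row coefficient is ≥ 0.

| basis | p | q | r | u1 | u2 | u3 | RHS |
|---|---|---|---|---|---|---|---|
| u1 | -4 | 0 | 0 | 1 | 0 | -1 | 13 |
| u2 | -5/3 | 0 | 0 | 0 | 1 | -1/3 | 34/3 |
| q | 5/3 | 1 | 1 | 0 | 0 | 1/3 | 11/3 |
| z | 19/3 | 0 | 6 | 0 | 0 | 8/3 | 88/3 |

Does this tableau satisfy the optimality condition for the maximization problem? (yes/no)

Every z-row coefficient is ≥ 0, so the tableau is optimal.

yes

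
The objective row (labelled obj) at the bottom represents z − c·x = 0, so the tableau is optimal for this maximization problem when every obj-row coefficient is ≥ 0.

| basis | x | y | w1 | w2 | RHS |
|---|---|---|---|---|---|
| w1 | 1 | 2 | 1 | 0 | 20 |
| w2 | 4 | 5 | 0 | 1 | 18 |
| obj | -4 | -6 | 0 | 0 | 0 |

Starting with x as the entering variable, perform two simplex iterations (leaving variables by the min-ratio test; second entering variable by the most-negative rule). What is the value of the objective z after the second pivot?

108/5

Ratio test on column x — row 1: 20/1 = 20; row 2: 18/4 = 9/2. Minimum is 9/2 at row 2 (w2 leaves); pivot element 4.
Pivot on row 2; the obj-row RHS becomes 0 − (-4)·(9/2) = 18.
Next entering variable (most negative obj-row entry -1): y.
Ratio test on column y — row 1: (31/2)/(3/4) = 62/3; row 2: (9/2)/(5/4) = 18/5. Minimum is 18/5 at row 2 (x leaves); pivot element 5/4.
After the second pivot the obj-row RHS is 18 − (-1)·(18/5) = 108/5.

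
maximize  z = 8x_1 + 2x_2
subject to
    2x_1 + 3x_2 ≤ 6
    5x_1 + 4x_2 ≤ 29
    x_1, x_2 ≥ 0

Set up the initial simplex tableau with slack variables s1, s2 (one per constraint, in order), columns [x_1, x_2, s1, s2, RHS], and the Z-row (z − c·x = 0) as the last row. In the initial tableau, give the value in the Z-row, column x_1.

-8

The Z-row carries the negated objective coefficients: the x_1 entry is -8.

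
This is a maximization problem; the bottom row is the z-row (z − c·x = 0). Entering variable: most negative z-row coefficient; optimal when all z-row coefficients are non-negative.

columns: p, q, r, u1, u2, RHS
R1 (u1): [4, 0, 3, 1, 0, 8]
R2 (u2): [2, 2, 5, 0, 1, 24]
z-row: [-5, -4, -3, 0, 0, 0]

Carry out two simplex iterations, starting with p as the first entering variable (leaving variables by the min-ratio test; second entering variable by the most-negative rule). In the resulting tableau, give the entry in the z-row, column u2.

Ratio test on column p — row 1: 8/4 = 2; row 2: 24/2 = 12. Minimum is 2 at row 1 (u1 leaves); pivot element 4.
Divide row 1 by 4; eliminate column p from the other rows.
Second iteration: most negative z-row entry is -4 in column q, so q enters.
Ratio test on column q — row 1: entry 0 ≤ 0; row 2: 20/2 = 10. Minimum is 10 at row 2 (u2 leaves); pivot element 2.
Divide row 2 by 2; eliminate column q from the other rows.
After both pivots, the entry at the z-row, column u2 is 2.

2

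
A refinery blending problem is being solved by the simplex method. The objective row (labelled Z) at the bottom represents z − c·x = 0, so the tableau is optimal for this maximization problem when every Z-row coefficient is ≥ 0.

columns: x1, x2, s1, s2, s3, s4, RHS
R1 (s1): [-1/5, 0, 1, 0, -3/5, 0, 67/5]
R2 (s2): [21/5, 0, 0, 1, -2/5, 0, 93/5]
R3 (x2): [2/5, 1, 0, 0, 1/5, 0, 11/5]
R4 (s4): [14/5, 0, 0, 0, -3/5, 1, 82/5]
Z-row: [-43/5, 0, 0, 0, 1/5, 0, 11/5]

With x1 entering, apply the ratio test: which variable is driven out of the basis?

Column x1 entries and ratios — s1: -1/5 ≤ 0, skip; s2: (93/5)/(21/5) = 31/7; x2: (11/5)/(2/5) = 11/2; s4: (82/5)/(14/5) = 41/7.
Smallest ratio is 31/7 in the row of s2, so s2 leaves.

s2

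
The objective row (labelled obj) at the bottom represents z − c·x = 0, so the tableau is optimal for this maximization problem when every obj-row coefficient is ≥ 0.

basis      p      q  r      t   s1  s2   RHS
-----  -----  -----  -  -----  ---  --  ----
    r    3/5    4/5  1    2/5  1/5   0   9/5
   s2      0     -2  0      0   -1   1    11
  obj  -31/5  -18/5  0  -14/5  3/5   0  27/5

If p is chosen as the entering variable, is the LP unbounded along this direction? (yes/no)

no

Column p has positive entries in row(s) 1, so the ratio test bounds it — not unbounded.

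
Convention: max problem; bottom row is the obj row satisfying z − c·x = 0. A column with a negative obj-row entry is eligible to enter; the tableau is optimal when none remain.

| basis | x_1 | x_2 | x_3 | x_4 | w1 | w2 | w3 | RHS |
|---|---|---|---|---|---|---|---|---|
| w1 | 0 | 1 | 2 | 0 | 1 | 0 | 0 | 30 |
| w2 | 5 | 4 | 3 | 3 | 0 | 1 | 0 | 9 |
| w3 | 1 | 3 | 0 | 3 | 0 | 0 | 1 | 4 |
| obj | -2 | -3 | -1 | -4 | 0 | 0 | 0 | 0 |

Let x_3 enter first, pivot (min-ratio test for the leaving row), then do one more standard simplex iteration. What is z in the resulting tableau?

Ratio test on column x_3 — row 1: 30/2 = 15; row 2: 9/3 = 3; row 3: entry 0 ≤ 0. Minimum is 3 at row 2 (w2 leaves); pivot element 3.
Pivot on row 2; the obj-row RHS becomes 0 − (-1)·3 = 3.
Next entering variable (most negative obj-row entry -3): x_4.
Ratio test on column x_4 — row 1: entry -2 ≤ 0; row 2: 3/1 = 3; row 3: 4/3 = 4/3. Minimum is 4/3 at row 3 (w3 leaves); pivot element 3.
After the second pivot the obj-row RHS is 3 − (-3)·(4/3) = 7.

7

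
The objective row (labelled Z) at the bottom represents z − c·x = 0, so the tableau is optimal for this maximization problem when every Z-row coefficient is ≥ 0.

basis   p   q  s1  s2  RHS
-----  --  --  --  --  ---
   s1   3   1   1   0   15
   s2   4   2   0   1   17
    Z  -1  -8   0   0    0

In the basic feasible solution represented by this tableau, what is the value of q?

q is not in the basis, so in the current basic feasible solution q = 0.

0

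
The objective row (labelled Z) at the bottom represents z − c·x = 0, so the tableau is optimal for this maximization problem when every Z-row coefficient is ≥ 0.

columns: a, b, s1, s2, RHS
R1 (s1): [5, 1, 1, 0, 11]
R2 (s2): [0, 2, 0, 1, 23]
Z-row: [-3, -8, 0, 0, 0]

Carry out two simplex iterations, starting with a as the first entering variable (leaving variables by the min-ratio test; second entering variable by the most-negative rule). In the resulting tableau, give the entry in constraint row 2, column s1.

-2

Ratio test on column a — row 1: 11/5 = 11/5; row 2: entry 0 ≤ 0. Minimum is 11/5 at row 1 (s1 leaves); pivot element 5.
Divide row 1 by 5; eliminate column a from the other rows.
Second iteration: most negative Z-row entry is -37/5 in column b, so b enters.
Ratio test on column b — row 1: (11/5)/(1/5) = 11; row 2: 23/2 = 23/2. Minimum is 11 at row 1 (a leaves); pivot element 1/5.
Divide row 1 by 1/5; eliminate column b from the other rows.
After both pivots, the entry at constraint row 2, column s1 is -2.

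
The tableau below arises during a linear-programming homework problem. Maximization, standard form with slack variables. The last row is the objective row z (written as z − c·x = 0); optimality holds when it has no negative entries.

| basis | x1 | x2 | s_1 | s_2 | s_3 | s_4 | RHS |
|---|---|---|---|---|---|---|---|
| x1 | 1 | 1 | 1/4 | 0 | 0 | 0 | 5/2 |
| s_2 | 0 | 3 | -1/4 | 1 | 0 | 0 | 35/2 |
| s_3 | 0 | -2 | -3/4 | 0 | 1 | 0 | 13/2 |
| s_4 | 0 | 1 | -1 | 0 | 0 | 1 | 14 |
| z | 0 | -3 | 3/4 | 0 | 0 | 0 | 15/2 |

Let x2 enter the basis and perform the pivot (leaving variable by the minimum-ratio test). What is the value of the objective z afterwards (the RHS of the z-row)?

15

Ratio test on column x2 — row 1: (5/2)/1 = 5/2; row 2: (35/2)/3 = 35/6; row 3: entry -2 ≤ 0; row 4: 14/1 = 14. Minimum is 5/2 at row 1 (x1 leaves); pivot element 1.
Pivot on row 1; the z-row RHS becomes 15/2 − (-3)·(5/2) = 15.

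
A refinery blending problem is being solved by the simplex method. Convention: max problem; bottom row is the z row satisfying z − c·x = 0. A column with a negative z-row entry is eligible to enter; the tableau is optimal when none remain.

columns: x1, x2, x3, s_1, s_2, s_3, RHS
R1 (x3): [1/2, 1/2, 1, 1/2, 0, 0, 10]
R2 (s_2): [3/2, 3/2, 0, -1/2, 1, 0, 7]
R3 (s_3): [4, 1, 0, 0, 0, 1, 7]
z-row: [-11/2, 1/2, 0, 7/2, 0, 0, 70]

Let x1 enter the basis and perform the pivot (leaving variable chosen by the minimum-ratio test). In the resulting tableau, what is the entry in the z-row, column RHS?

Ratio test on column x1 — row 1: 10/(1/2) = 20; row 2: 7/(3/2) = 14/3; row 3: 7/4 = 7/4. Minimum is 7/4 at row 3 (s_3 leaves); pivot element 4.
Divide row 3 by 4; eliminate column x1 from the other rows.
z-row update in column RHS: 70 − (-11/2)·(7/4) = 637/8.

637/8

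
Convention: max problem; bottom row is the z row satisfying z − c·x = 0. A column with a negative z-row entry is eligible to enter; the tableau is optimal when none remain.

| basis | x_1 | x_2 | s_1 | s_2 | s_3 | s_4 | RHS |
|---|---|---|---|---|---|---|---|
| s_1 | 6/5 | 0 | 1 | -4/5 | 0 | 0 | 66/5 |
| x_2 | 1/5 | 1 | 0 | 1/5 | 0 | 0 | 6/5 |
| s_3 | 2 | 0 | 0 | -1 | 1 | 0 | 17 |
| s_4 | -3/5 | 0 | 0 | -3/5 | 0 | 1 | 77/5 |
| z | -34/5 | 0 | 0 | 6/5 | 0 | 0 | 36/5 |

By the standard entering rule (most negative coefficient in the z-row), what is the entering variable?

x_1

Negative z-row entries: x_1: -34/5.
The most negative is -34/5 in column x_1, so x_1 enters.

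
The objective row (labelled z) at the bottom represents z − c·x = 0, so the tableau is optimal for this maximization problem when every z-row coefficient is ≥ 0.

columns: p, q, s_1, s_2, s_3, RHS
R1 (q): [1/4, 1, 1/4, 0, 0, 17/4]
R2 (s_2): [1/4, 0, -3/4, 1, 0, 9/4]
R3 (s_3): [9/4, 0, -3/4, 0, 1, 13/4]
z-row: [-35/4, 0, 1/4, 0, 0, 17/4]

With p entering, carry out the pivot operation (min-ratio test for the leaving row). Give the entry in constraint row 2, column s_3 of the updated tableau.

-1/9

Ratio test on column p — row 1: (17/4)/(1/4) = 17; row 2: (9/4)/(1/4) = 9; row 3: (13/4)/(9/4) = 13/9. Minimum is 13/9 at row 3 (s_3 leaves); pivot element 9/4.
Divide row 3 by 9/4; eliminate column p from the other rows.
Row 2 update in column s_3: 0 − (1/4)·(4/9) = -1/9.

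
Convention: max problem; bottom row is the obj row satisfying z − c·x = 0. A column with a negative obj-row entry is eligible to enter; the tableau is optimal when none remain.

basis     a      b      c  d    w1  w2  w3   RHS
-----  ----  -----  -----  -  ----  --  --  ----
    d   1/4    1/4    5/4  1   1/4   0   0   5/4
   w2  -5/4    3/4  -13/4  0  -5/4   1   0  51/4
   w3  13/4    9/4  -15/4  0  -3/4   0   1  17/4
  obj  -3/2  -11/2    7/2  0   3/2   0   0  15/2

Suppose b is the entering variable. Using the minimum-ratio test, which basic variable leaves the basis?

w3

Column b entries and ratios — d: (5/4)/(1/4) = 5; w2: (51/4)/(3/4) = 17; w3: (17/4)/(9/4) = 17/9.
Smallest ratio is 17/9 in the row of w3, so w3 leaves.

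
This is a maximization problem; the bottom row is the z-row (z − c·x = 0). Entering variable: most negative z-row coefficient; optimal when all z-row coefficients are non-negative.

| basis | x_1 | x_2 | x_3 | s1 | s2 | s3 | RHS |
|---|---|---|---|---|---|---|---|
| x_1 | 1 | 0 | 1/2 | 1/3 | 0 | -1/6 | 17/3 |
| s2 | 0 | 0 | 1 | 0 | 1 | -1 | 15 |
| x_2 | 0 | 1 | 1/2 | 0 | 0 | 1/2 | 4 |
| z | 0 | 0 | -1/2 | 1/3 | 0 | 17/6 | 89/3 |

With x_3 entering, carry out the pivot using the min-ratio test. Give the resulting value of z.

Ratio test on column x_3 — row 1: (17/3)/(1/2) = 34/3; row 2: 15/1 = 15; row 3: 4/(1/2) = 8. Minimum is 8 at row 3 (x_2 leaves); pivot element 1/2.
Pivot on row 3; the z-row RHS becomes 89/3 − (-1/2)·8 = 101/3.

101/3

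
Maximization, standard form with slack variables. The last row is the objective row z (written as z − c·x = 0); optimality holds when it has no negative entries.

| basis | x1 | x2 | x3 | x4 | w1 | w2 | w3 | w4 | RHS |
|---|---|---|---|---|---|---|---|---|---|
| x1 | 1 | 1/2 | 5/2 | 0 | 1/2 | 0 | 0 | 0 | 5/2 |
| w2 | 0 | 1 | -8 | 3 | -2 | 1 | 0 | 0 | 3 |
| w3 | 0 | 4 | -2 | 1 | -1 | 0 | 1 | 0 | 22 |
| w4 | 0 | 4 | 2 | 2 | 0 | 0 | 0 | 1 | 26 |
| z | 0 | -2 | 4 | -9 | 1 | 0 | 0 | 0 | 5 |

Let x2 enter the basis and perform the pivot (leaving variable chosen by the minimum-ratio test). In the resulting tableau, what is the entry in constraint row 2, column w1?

Ratio test on column x2 — row 1: (5/2)/(1/2) = 5; row 2: 3/1 = 3; row 3: 22/4 = 11/2; row 4: 26/4 = 13/2. Minimum is 3 at row 2 (w2 leaves); pivot element 1.
Divide row 2 by 1; eliminate column x2 from the other rows.
In the new row 2, the w1 entry is the old entry divided by the pivot: (-2)/1 = -2.

-2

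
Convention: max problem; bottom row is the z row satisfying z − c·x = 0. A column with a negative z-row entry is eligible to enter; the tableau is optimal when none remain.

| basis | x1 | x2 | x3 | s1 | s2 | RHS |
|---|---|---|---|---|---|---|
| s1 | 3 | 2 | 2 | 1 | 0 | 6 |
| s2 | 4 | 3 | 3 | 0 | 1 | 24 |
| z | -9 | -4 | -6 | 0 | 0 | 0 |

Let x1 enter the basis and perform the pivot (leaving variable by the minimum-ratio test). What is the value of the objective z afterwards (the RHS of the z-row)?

Ratio test on column x1 — row 1: 6/3 = 2; row 2: 24/4 = 6. Minimum is 2 at row 1 (s1 leaves); pivot element 3.
Pivot on row 1; the z-row RHS becomes 0 − (-9)·2 = 18.

18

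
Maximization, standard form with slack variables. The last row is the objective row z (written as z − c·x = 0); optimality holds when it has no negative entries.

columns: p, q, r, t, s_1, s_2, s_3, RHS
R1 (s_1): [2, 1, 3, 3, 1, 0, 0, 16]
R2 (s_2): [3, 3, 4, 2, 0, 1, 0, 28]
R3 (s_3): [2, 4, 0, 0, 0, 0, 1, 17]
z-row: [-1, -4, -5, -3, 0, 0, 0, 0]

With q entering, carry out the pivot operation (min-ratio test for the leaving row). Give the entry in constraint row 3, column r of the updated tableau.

0

Ratio test on column q — row 1: 16/1 = 16; row 2: 28/3 = 28/3; row 3: 17/4 = 17/4. Minimum is 17/4 at row 3 (s_3 leaves); pivot element 4.
Divide row 3 by 4; eliminate column q from the other rows.
In the new row 3, the r entry is the old entry divided by the pivot: 0/4 = 0.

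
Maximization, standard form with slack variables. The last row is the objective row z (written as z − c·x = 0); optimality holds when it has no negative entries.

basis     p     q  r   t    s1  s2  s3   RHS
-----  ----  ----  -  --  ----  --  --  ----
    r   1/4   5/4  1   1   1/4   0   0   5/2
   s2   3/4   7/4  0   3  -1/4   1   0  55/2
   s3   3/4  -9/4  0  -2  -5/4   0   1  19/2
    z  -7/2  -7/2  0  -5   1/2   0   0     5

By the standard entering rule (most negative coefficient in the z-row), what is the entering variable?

Negative z-row entries: p: -7/2, q: -7/2, t: -5.
The most negative is -5 in column t, so t enters.

t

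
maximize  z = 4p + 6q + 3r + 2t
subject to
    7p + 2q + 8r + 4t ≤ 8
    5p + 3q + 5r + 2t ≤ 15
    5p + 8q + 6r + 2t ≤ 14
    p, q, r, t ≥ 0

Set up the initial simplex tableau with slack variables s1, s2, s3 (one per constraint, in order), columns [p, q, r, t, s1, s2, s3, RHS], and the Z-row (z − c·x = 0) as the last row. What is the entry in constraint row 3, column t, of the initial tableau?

2

Constraint 3 has coefficient 2 on t.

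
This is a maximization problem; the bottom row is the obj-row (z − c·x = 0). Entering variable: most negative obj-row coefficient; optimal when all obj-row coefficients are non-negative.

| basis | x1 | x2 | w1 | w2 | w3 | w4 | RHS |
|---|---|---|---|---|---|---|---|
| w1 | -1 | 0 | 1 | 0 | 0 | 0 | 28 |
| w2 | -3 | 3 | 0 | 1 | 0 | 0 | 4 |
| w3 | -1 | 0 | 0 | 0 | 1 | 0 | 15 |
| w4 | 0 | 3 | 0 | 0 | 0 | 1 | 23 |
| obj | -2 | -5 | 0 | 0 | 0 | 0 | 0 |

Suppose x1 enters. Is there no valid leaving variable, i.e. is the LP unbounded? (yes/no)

yes

Every constraint-row entry in column x1 is ≤ 0, so increasing x1 is unbounded.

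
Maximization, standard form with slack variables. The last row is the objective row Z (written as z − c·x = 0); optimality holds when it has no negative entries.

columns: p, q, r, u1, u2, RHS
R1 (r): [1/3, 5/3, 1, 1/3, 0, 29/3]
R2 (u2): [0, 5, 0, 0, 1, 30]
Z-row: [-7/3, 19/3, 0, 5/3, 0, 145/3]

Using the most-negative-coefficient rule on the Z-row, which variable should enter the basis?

Negative Z-row entries: p: -7/3.
The most negative is -7/3 in column p, so p enters.

p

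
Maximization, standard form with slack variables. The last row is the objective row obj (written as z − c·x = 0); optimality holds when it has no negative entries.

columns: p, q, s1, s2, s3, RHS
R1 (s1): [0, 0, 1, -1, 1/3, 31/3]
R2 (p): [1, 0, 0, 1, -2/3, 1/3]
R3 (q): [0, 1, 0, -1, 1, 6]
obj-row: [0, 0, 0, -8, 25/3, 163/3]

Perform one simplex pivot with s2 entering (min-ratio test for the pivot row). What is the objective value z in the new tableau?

Ratio test on column s2 — row 1: entry -1 ≤ 0; row 2: (1/3)/1 = 1/3; row 3: entry -1 ≤ 0. Minimum is 1/3 at row 2 (p leaves); pivot element 1.
Pivot on row 2; the obj-row RHS becomes 163/3 − (-8)·(1/3) = 57.

57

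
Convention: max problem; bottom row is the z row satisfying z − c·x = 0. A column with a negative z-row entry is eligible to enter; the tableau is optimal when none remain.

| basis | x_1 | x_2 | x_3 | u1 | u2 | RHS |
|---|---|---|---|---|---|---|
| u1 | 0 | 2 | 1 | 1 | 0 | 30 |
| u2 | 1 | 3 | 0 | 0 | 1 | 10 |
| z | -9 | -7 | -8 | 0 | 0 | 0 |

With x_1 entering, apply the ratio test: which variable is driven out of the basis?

Column x_1 entries and ratios — u1: 0 ≤ 0, skip; u2: 10/1 = 10.
Smallest ratio is 10 in the row of u2, so u2 leaves.

u2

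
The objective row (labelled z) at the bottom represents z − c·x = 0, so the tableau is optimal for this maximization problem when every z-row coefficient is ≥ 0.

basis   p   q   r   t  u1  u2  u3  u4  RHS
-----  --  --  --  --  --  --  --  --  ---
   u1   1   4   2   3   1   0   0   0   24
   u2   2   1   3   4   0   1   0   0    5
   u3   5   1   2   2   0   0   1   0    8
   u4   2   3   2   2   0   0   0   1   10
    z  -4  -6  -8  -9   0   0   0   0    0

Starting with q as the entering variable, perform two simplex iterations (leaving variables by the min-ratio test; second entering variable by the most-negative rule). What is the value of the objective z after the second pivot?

Ratio test on column q — row 1: 24/4 = 6; row 2: 5/1 = 5; row 3: 8/1 = 8; row 4: 10/3 = 10/3. Minimum is 10/3 at row 4 (u4 leaves); pivot element 3.
Pivot on row 4; the z-row RHS becomes 0 − (-6)·(10/3) = 20.
Next entering variable (most negative z-row entry -5): t.
Ratio test on column t — row 1: (32/3)/(1/3) = 32; row 2: (5/3)/(10/3) = 1/2; row 3: (14/3)/(4/3) = 7/2; row 4: (10/3)/(2/3) = 5. Minimum is 1/2 at row 2 (u2 leaves); pivot element 10/3.
After the second pivot the z-row RHS is 20 − (-5)·(1/2) = 45/2.

45/2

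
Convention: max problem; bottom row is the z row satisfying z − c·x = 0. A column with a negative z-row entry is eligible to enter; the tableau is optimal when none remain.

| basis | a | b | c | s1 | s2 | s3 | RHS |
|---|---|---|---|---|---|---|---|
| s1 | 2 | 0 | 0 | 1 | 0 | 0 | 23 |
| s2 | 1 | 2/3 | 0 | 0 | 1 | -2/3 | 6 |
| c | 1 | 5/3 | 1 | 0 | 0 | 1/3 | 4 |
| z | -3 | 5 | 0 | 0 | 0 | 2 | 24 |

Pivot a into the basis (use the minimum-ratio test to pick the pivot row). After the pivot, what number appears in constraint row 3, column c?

1

Ratio test on column a — row 1: 23/2 = 23/2; row 2: 6/1 = 6; row 3: 4/1 = 4. Minimum is 4 at row 3 (c leaves); pivot element 1.
Divide row 3 by 1; eliminate column a from the other rows.
In the new row 3, the c entry is the old entry divided by the pivot: 1/1 = 1.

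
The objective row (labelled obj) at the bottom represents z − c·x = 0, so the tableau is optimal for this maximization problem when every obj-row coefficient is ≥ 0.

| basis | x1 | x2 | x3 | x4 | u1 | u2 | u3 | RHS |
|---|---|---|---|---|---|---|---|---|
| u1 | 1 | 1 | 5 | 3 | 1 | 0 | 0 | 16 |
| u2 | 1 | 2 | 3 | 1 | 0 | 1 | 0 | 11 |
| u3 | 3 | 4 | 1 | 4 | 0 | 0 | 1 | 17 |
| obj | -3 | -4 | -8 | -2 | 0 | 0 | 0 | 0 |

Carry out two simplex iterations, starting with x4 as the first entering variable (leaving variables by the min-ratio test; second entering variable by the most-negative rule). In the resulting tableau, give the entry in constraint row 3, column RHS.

Ratio test on column x4 — row 1: 16/3 = 16/3; row 2: 11/1 = 11; row 3: 17/4 = 17/4. Minimum is 17/4 at row 3 (u3 leaves); pivot element 4.
Divide row 3 by 4; eliminate column x4 from the other rows.
Second iteration: most negative obj-row entry is -15/2 in column x3, so x3 enters.
Ratio test on column x3 — row 1: (13/4)/(17/4) = 13/17; row 2: (27/4)/(11/4) = 27/11; row 3: (17/4)/(1/4) = 17. Minimum is 13/17 at row 1 (u1 leaves); pivot element 17/4.
Divide row 1 by 17/4; eliminate column x3 from the other rows.
After both pivots, the entry at constraint row 3, column RHS is 69/17.

69/17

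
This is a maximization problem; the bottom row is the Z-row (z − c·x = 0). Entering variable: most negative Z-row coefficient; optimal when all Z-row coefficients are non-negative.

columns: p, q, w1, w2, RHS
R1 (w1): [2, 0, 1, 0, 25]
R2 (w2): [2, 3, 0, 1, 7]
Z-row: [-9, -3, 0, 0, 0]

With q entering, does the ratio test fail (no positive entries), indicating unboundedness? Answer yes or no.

Column q has positive entries in row(s) 2, so the ratio test bounds it — not unbounded.

no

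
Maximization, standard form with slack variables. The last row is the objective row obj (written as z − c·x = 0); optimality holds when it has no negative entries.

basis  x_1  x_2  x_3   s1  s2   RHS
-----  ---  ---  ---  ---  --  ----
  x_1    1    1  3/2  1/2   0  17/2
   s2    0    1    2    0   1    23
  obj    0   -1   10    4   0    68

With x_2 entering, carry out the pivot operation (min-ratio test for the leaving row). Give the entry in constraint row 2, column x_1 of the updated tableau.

Ratio test on column x_2 — row 1: (17/2)/1 = 17/2; row 2: 23/1 = 23. Minimum is 17/2 at row 1 (x_1 leaves); pivot element 1.
Divide row 1 by 1; eliminate column x_2 from the other rows.
Row 2 update in column x_1: 0 − 1·1 = -1.

-1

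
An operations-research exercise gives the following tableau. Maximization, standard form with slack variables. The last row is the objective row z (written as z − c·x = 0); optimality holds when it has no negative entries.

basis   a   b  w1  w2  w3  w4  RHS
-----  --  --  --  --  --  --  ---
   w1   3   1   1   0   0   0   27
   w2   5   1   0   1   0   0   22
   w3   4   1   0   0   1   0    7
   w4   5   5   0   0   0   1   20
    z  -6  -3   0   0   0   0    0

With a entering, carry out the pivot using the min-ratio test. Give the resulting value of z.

21/2

Ratio test on column a — row 1: 27/3 = 9; row 2: 22/5 = 22/5; row 3: 7/4 = 7/4; row 4: 20/5 = 4. Minimum is 7/4 at row 3 (w3 leaves); pivot element 4.
Pivot on row 3; the z-row RHS becomes 0 − (-6)·(7/4) = 21/2.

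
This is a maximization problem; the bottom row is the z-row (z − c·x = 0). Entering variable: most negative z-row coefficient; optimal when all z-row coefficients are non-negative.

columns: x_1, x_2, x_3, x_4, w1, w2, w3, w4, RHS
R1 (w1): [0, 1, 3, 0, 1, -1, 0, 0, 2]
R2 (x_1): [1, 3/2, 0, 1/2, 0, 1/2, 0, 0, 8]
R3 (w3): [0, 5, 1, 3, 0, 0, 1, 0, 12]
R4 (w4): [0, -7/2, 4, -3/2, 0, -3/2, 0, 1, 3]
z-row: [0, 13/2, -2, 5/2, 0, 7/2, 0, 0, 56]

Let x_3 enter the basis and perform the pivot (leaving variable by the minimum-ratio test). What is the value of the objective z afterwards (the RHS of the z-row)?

172/3

Ratio test on column x_3 — row 1: 2/3 = 2/3; row 2: entry 0 ≤ 0; row 3: 12/1 = 12; row 4: 3/4 = 3/4. Minimum is 2/3 at row 1 (w1 leaves); pivot element 3.
Pivot on row 1; the z-row RHS becomes 56 − (-2)·(2/3) = 172/3.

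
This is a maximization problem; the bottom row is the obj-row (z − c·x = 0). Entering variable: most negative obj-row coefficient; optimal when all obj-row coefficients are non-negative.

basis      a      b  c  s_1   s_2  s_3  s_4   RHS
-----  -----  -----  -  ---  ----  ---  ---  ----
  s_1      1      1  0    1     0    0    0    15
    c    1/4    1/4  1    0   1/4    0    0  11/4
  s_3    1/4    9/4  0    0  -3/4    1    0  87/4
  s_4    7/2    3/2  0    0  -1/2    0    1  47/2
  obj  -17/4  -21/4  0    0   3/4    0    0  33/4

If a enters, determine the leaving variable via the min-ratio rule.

Column a entries and ratios — s_1: 15/1 = 15; c: (11/4)/(1/4) = 11; s_3: (87/4)/(1/4) = 87; s_4: (47/2)/(7/2) = 47/7.
Smallest ratio is 47/7 in the row of s_4, so s_4 leaves.

s_4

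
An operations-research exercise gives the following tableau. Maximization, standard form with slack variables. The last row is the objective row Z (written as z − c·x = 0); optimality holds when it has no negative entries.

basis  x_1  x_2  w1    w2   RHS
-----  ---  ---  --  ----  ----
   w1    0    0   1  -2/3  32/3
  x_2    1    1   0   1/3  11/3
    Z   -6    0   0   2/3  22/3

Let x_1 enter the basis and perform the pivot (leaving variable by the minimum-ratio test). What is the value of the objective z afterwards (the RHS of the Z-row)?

Ratio test on column x_1 — row 1: entry 0 ≤ 0; row 2: (11/3)/1 = 11/3. Minimum is 11/3 at row 2 (x_2 leaves); pivot element 1.
Pivot on row 2; the Z-row RHS becomes 22/3 − (-6)·(11/3) = 88/3.

88/3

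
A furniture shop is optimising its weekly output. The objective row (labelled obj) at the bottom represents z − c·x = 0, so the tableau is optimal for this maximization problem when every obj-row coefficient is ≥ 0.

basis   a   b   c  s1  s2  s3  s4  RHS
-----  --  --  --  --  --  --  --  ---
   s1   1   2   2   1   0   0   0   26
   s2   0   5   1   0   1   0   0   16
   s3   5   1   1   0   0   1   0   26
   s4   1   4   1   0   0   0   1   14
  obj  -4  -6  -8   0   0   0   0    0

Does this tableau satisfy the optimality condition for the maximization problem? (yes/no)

no

The obj-row has a negative entry -8 in column c, so it is not optimal.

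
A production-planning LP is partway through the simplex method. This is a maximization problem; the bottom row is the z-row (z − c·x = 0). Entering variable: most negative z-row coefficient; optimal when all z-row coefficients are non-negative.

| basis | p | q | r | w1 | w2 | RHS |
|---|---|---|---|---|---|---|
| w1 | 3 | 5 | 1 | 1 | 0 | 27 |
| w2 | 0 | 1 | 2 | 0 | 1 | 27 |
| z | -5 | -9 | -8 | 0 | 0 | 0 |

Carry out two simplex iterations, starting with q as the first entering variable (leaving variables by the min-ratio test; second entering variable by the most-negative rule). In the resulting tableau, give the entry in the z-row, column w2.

31/9

Ratio test on column q — row 1: 27/5 = 27/5; row 2: 27/1 = 27. Minimum is 27/5 at row 1 (w1 leaves); pivot element 5.
Divide row 1 by 5; eliminate column q from the other rows.
Second iteration: most negative z-row entry is -31/5 in column r, so r enters.
Ratio test on column r — row 1: (27/5)/(1/5) = 27; row 2: (108/5)/(9/5) = 12. Minimum is 12 at row 2 (w2 leaves); pivot element 9/5.
Divide row 2 by 9/5; eliminate column r from the other rows.
After both pivots, the entry at the z-row, column w2 is 31/9.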